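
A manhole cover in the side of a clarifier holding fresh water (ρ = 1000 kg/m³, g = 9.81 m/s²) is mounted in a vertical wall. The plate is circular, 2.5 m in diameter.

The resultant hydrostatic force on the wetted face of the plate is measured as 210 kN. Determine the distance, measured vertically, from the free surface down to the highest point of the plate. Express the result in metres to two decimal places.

γ = ρg = 1000 × 9.81 = 9810 N/m³ = 9.81 kN/m³.
A = π(1.25)² = 4.90874 m².
From F = γ·h_c·A, the centroid depth is h_c = 210/(9.81 × 4.90874) = 4.36094 m.
The centroid is at the centre, 1.25 m below the top of the plate, so the highest point sits at h_top = 4.36094 − 1.25 = 3.11094 m below the surface.

d_top ≈ 3.11 m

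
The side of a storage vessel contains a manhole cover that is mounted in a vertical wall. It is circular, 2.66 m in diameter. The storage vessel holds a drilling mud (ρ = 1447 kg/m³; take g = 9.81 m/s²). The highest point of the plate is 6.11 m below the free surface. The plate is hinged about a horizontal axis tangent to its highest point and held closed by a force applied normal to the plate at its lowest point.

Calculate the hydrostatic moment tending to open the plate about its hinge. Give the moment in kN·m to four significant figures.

M ≈ 815.5 kN·m

γ = ρg = 1447 × 9.81 / 1000 = 14.19507 kN/m³.
The centroid is at the centre, 1.33 m below the top of the plate, so the centroid depth is h_c = 6.11 + 1.33 = 7.44 m.
A = π(1.33)² = 5.55716 m².
Resultant F = γ·h_c·A = 14.19507 × 7.44 × 5.55716 = 586.899 kN.
I_c = πr⁴/4 = π × 1.33⁴/4 = 2.45752 m⁴.
Centre of pressure: y_p = y_c + I_c/(y_c·A) = 7.44 + 2.45752/(7.44 × 5.55716) = 7.44 + 0.059439 = 7.49944 m along the plane.
The resultant acts 1.33 + 0.059439 = 1.38944 m (along the plate) below the hinge at the top edge, so the moment about the hinge is M = F × 1.38944 = 586.899 × 1.38944 = 815.461 kN·m.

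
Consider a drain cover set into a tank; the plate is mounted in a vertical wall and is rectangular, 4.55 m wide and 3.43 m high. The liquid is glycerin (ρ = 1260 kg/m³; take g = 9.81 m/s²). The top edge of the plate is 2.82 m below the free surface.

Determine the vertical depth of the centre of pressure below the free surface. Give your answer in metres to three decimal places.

h_p = 4.751 m

γ = ρg = 1260 × 9.81 / 1000 = 12.3606 kN/m³.
The centroid lies 3.43/2 = 1.715 m below the top edge, so the centroid depth is h_c = 2.82 + 1.715 = 4.535 m.
A = 4.55 × 3.43 = 15.6065 m².
Resultant F = γ·h_c·A = 12.3606 × 4.535 × 15.6065 = 874.827 kN.
I_c = b·h³/12 = 4.55 × 3.43³/12 = 15.3007 m⁴.
Centre of pressure: y_p = y_c + I_c/(y_c·A) = 4.535 + 15.3007/(4.535 × 15.6065) = 4.535 + 0.216186 = 4.75119 m along the plane.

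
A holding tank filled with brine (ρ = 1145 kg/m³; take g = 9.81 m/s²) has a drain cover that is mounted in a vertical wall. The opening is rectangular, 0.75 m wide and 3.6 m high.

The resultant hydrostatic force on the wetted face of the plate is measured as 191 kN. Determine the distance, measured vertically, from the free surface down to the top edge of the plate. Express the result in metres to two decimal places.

d_top ≈ 4.50 m

γ = ρg = 1145 × 9.81 / 1000 = 11.23245 kN/m³.
A = 0.75 × 3.6 = 2.7 m².
From F = γ·h_c·A, the centroid depth is h_c = 191/(11.23245 × 2.7) = 6.29789 m.
The centroid lies 3.6/2 = 1.8 m below the top edge, so the top edge sits at h_top = 6.29789 − 1.8 = 4.49789 m below the surface.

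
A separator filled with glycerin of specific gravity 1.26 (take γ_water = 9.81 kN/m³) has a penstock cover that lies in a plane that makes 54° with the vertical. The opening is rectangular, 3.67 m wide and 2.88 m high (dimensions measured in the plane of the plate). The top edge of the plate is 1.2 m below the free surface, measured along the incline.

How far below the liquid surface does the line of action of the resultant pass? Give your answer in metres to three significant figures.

h_p = 1.71 m

γ = 1.26 × 9.81 = 12.3606 kN/m³.
The plate makes 54° with the vertical, i.e. θ = 90° − 54° = 36° to the horizontal. Measuring y along the incline from the free-surface line, vertical depth h = y·sinθ with sinθ = 0.587785.
The centroid lies 2.88/2 = 1.44 m below the top edge, so y_c = 1.2 + 1.44 = 2.64 m and h_c = 2.64 × 0.587785 = 1.55175 m.
A = 3.67 × 2.88 = 10.5696 m².
Resultant F = γ·h_c·A = 12.3606 × 1.55175 × 10.5696 = 202.731 kN.
I_c = b·h³/12 = 3.67 × 2.88³/12 = 7.30571 m⁴.
Centre of pressure: y_p = y_c + I_c/(y_c·A) = 2.64 + 7.30571/(2.64 × 10.5696) = 2.64 + 0.261818 = 2.90182 m along the plane.
Vertically, h_p = y_p·sinθ = 2.90182 × 0.587785 = 1.70565 m.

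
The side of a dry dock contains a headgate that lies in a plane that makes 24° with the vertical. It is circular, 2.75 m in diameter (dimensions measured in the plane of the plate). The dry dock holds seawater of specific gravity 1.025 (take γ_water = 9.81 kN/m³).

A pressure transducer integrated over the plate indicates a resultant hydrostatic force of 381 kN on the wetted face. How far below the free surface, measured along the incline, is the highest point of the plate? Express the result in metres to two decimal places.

y_top ≈ 5.61 m

γ = 1.025 × 9.81 = 10.05525 kN/m³.
A = π(1.375)² = 5.93957 m².
From F = γ·h_c·A, the centroid depth is h_c = 381/(10.05525 × 5.93957) = 6.37936 m.
The plate makes 24° with the vertical, i.e. θ = 90° − 24° = 66° to the horizontal. Measuring y along the incline from the free-surface line, vertical depth h = y·sinθ with sinθ = 0.913545.
Along the incline, y_c = h_c/sinθ = 6.37936/0.913545 = 6.98308 m.
The centroid is at the centre, 1.375 m below the top of the plate, so the highest point sits at y_top = 6.98308 − 1.375 = 5.60808 m along the incline.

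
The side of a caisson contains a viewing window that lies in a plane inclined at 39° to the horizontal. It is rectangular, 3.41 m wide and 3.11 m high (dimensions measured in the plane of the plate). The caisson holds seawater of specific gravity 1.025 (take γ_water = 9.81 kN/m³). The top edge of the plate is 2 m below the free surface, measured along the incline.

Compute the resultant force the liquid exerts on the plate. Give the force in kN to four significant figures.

γ = 1.025 × 9.81 = 10.05525 kN/m³.
Let θ = 39° be the plate's angle to the horizontal; measure y along the incline from where the plane meets the free surface. Vertical depth h = y·sinθ with sinθ = 0.629320.
The centroid lies 3.11/2 = 1.555 m below the top edge, so y_c = 2 + 1.555 = 3.555 m and h_c = 3.555 × 0.629320 = 2.23723 m.
A = 3.41 × 3.11 = 10.6051 m².
Resultant F = γ·h_c·A = 10.05525 × 2.23723 × 10.6051 = 238.571 kN.

F ≈ 238.6 kN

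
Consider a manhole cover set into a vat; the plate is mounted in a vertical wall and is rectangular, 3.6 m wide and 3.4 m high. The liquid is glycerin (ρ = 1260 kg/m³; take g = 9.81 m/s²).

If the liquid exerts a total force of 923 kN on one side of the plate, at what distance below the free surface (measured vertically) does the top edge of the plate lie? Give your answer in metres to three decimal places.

γ = ρg = 1260 × 9.81 / 1000 = 12.3606 kN/m³.
A = 3.6 × 3.4 = 12.24 m².
From F = γ·h_c·A, the centroid depth is h_c = 923/(12.3606 × 12.24) = 6.10071 m.
The centroid lies 3.4/2 = 1.7 m below the top edge, so the top edge sits at h_top = 6.10071 − 1.7 = 4.40071 m below the surface.

d_top ≈ 4.401 m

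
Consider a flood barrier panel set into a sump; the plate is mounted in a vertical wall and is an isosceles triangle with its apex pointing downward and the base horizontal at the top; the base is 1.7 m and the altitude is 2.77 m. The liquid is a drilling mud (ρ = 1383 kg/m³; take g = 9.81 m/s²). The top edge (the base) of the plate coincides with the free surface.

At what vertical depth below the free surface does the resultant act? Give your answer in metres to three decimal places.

γ = ρg = 1383 × 9.81 / 1000 = 13.56723 kN/m³.
With the apex down, the centroid sits h/3 = 2.77/3 = 0.923333 m below the base (the top edge), so the centroid depth is h_c = 0.923333 m.
A = ½ × 1.7 × 2.77 = 2.3545 m².
Resultant F = γ·h_c·A = 13.56723 × 0.923333 × 2.3545 = 29.495 kN.
I_c = b·h³/36 = 1.7 × 2.77³/36 = 1.00366 m⁴.
Centre of pressure: y_p = y_c + I_c/(y_c·A) = 0.923333 + 1.00366/(0.923333 × 2.3545) = 0.923333 + 0.461668 = 1.385 m along the plane.

h_p = 1.385 m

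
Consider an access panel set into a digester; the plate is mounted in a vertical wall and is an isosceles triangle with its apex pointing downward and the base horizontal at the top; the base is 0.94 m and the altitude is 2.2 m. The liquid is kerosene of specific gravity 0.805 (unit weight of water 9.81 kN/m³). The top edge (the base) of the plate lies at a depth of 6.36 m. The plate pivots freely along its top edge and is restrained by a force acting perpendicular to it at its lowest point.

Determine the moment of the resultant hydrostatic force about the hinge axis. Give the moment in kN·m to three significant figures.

γ = 0.805 × 9.81 = 7.89705 kN/m³.
With the apex down, the centroid sits h/3 = 2.2/3 = 0.733333 m below the base (the top edge), so the centroid depth is h_c = 6.36 + 0.733333 = 7.09333 m.
A = ½ × 0.94 × 2.2 = 1.034 m².
Resultant F = γ·h_c·A = 7.89705 × 7.09333 × 1.034 = 57.9209 kN.
I_c = b·h³/36 = 0.94 × 2.2³/36 = 0.278031 m⁴.
Centre of pressure: y_p = y_c + I_c/(y_c·A) = 7.09333 + 0.278031/(7.09333 × 1.034) = 7.09333 + 0.0379073 = 7.13124 m along the plane.
The resultant acts 0.733333 + 0.0379073 = 0.77124 m (along the plate) below the hinge at the top edge, so the moment about the hinge is M = F × 0.77124 = 57.9209 × 0.77124 = 44.6709 kN·m.

M ≈ 44.7 kN·m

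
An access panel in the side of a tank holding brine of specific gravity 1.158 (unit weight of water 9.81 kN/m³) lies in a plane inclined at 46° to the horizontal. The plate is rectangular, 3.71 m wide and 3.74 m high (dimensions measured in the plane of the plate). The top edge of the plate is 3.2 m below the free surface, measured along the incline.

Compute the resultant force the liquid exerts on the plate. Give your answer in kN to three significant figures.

F ≈ 575 kN

γ = 1.158 × 9.81 = 11.35998 kN/m³.
Let θ = 46° be the plate's angle to the horizontal; measure y along the incline from where the plane meets the free surface. Vertical depth h = y·sinθ with sinθ = 0.719340.
The centroid lies 3.74/2 = 1.87 m below the top edge, so y_c = 3.2 + 1.87 = 5.07 m and h_c = 5.07 × 0.719340 = 3.64705 m.
A = 3.71 × 3.74 = 13.8754 m².
Resultant F = γ·h_c·A = 11.35998 × 3.64705 × 13.8754 = 574.864 kN.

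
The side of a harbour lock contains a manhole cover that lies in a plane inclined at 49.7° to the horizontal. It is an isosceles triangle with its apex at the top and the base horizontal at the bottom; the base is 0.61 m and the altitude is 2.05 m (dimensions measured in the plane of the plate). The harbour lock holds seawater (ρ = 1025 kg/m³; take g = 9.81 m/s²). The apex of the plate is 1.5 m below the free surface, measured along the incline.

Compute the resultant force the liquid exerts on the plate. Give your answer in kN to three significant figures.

F ≈ 13.7 kN

γ = ρg = 1025 × 9.81 / 1000 = 10.05525 kN/m³.
Let θ = 49.7° be the plate's angle to the horizontal; measure y along the incline from where the plane meets the free surface. Vertical depth h = y·sinθ with sinθ = 0.762668.
With the apex up, the centroid sits 2h/3 = 2 × 2.05/3 = 1.36667 m below the apex, so y_c = 1.5 + 1.36667 = 2.86667 m and h_c = 2.86667 × 0.762668 = 2.18632 m.
A = ½ × 0.61 × 2.05 = 0.62525 m².
Resultant F = γ·h_c·A = 10.05525 × 2.18632 × 0.62525 = 13.7455 kN.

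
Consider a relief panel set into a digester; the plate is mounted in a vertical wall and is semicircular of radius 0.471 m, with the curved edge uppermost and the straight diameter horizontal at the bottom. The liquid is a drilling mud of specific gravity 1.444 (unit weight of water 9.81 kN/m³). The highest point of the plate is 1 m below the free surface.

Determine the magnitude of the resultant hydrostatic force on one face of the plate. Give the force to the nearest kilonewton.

γ = 1.444 × 9.81 = 14.16564 kN/m³.
The centroid lies 4r/(3π) = 0.199899 m above the diameter, so r − 4r/(3π) = 0.471 − 0.199899 = 0.271101 m below the topmost point, so the centroid depth is h_c = 1 + 0.271101 = 1.2711 m.
A = πr²/2 = π × 0.471²/2 = 0.348467 m².
Resultant F = γ·h_c·A = 14.16564 × 1.2711 × 0.348467 = 6.27448 kN.

F ≈ 6 kN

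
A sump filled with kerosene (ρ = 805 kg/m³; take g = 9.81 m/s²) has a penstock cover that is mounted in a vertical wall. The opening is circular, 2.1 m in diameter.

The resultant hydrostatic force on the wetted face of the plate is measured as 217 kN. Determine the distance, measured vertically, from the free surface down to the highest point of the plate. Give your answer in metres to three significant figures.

d_top ≈ 6.88 m

γ = ρg = 805 × 9.81 / 1000 = 7.89705 kN/m³.
A = π(1.05)² = 3.46361 m².
From F = γ·h_c·A, the centroid depth is h_c = 217/(7.89705 × 3.46361) = 7.93352 m.
The centroid is at the centre, 1.05 m below the top of the plate, so the highest point sits at h_top = 7.93352 − 1.05 = 6.88352 m below the surface.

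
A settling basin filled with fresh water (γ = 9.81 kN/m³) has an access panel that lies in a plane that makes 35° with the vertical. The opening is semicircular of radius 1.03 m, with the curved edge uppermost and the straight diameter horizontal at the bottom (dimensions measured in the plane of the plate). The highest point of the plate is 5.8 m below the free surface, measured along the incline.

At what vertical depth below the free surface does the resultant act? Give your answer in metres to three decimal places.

h_p = 5.246 m

γ = 9.81 kN/m³.
The plate makes 35° with the vertical, i.e. θ = 90° − 35° = 55° to the horizontal. Measuring y along the incline from the free-surface line, vertical depth h = y·sinθ with sinθ = 0.819152.
The centroid lies 4r/(3π) = 0.437146 m above the diameter, so r − 4r/(3π) = 1.03 − 0.437146 = 0.592854 m below the topmost point, so y_c = 5.8 + 0.592854 = 6.39285 m and h_c = 6.39285 × 0.819152 = 5.23672 m.
A = πr²/2 = π × 1.03²/2 = 1.66646 m².
Resultant F = γ·h_c·A = 9.81 × 5.23672 × 1.66646 = 85.6098 kN.
I_c = (π/8 − 8/(9π))·r⁴ = 0.109757 × 1.03⁴ = 0.123532 m⁴.
Centre of pressure: y_p = y_c + I_c/(y_c·A) = 6.39285 + 0.123532/(6.39285 × 1.66646) = 6.39285 + 0.0115955 = 6.40445 m along the plane.
Vertically, h_p = y_p·sinθ = 6.40445 × 0.819152 = 5.24622 m.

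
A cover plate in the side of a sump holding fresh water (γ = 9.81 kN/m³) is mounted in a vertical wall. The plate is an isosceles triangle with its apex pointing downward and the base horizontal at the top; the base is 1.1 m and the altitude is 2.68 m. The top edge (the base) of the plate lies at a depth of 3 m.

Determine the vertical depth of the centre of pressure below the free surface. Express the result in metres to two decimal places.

h_p = 4.00 m

γ = 9.81 kN/m³.
With the apex down, the centroid sits h/3 = 2.68/3 = 0.893333 m below the base (the top edge), so the centroid depth is h_c = 3 + 0.893333 = 3.89333 m.
A = ½ × 1.1 × 2.68 = 1.474 m².
Resultant F = γ·h_c·A = 9.81 × 3.89333 × 1.474 = 56.2973 kN.
I_c = b·h³/36 = 1.1 × 2.68³/36 = 0.588159 m⁴.
Centre of pressure: y_p = y_c + I_c/(y_c·A) = 3.89333 + 0.588159/(3.89333 × 1.474) = 3.89333 + 0.102489 = 3.99582 m along the plane.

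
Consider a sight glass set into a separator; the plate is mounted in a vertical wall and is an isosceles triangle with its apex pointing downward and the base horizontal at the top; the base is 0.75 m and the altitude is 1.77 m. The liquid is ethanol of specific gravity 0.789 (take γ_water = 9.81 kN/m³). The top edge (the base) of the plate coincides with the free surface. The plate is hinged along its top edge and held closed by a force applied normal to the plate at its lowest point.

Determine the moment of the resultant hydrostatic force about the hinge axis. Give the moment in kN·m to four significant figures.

M ≈ 2.683 kN·m

γ = 0.789 × 9.81 = 7.74009 kN/m³.
With the apex down, the centroid sits h/3 = 1.77/3 = 0.59 m below the base (the top edge), so the centroid depth is h_c = 0.59 m.
A = ½ × 0.75 × 1.77 = 0.66375 m².
Resultant F = γ·h_c·A = 7.74009 × 0.59 × 0.66375 = 3.03112 kN.
I_c = b·h³/36 = 0.75 × 1.77³/36 = 0.115526 m⁴.
Centre of pressure: y_p = y_c + I_c/(y_c·A) = 0.59 + 0.115526/(0.59 × 0.66375) = 0.59 + 0.295001 = 0.885001 m along the plane.
The resultant acts 0.59 + 0.295001 = 0.885001 m (along the plate) below the hinge at the top edge, so the moment about the hinge is M = F × 0.885001 = 3.03112 × 0.885001 = 2.68254 kN·m.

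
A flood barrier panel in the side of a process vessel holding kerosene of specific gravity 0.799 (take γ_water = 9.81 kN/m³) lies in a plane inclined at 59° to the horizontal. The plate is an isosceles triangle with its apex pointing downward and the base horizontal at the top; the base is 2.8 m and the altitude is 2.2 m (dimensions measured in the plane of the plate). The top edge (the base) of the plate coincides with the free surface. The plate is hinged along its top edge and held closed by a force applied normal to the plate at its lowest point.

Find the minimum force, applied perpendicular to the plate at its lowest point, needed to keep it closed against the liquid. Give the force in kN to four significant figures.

γ = 0.799 × 9.81 = 7.83819 kN/m³.
Let θ = 59° be the plate's angle to the horizontal; measure y along the incline from where the plane meets the free surface. Vertical depth h = y·sinθ with sinθ = 0.857167.
With the apex down, the centroid sits h/3 = 2.2/3 = 0.733333 m below the base (the top edge), so y_c = 0.733333 m and h_c = 0.733333 × 0.857167 = 0.628589 m.
A = ½ × 2.8 × 2.2 = 3.08 m².
Resultant F = γ·h_c·A = 7.83819 × 0.628589 × 3.08 = 15.1752 kN.
I_c = b·h³/36 = 2.8 × 2.2³/36 = 0.828178 m⁴.
Centre of pressure: y_p = y_c + I_c/(y_c·A) = 0.733333 + 0.828178/(0.733333 × 3.08) = 0.733333 + 0.366667 = 1.1 m along the plane.
The resultant acts 0.733333 + 0.366667 = 1.1 m (along the plate) below the hinge at the top edge, so the moment about the hinge is M = F × 1.1 = 15.1752 × 1.1 = 16.6927 kN·m.
A normal force at the bottom, 2.2 m from the hinge, must supply this moment: P = 16.6927/2.2 = 7.58759 kN.

P ≈ 7.588 kN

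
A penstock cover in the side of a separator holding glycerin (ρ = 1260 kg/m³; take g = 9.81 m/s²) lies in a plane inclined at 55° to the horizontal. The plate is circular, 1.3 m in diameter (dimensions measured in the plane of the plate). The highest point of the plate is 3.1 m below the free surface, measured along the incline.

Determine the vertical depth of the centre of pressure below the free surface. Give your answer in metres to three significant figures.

γ = ρg = 1260 × 9.81 / 1000 = 12.3606 kN/m³.
Let θ = 55° be the plate's angle to the horizontal; measure y along the incline from where the plane meets the free surface. Vertical depth h = y·sinθ with sinθ = 0.819152.
The centroid is at the centre, 0.65 m below the top of the plate, so y_c = 3.1 + 0.65 = 3.75 m and h_c = 3.75 × 0.819152 = 3.07182 m.
A = π(0.65)² = 1.32732 m².
Resultant F = γ·h_c·A = 12.3606 × 3.07182 × 1.32732 = 50.3977 kN.
I_c = πr⁴/4 = π × 0.65⁴/4 = 0.140198 m⁴.
Centre of pressure: y_p = y_c + I_c/(y_c·A) = 3.75 + 0.140198/(3.75 × 1.32732) = 3.75 + 0.0281666 = 3.77817 m along the plane.
Vertically, h_p = y_p·sinθ = 3.77817 × 0.819152 = 3.0949 m.

h_p = 3.09 m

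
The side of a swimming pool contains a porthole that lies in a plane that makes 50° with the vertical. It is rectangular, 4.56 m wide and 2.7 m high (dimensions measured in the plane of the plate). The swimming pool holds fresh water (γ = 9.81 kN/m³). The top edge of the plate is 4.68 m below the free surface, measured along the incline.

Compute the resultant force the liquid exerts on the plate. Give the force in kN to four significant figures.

F ≈ 468.1 kN

γ = 9.81 kN/m³.
The plate makes 50° with the vertical, i.e. θ = 90° − 50° = 40° to the horizontal. Measuring y along the incline from the free-surface line, vertical depth h = y·sinθ with sinθ = 0.642788.
The centroid lies 2.7/2 = 1.35 m below the top edge, so y_c = 4.68 + 1.35 = 6.03 m and h_c = 6.03 × 0.642788 = 3.87601 m.
A = 4.56 × 2.7 = 12.312 m².
Resultant F = γ·h_c·A = 9.81 × 3.87601 × 12.312 = 468.147 kN.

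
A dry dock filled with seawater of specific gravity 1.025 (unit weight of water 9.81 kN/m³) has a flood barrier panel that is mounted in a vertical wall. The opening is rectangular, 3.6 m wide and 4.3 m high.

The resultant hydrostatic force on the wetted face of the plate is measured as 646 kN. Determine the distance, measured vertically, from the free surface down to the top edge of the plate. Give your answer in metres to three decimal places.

γ = 1.025 × 9.81 = 10.05525 kN/m³.
A = 3.6 × 4.3 = 15.48 m².
From F = γ·h_c·A, the centroid depth is h_c = 646/(10.05525 × 15.48) = 4.1502 m.
The centroid lies 4.3/2 = 2.15 m below the top edge, so the top edge sits at h_top = 4.1502 − 2.15 = 2.0002 m below the surface.

d_top ≈ 2.000 m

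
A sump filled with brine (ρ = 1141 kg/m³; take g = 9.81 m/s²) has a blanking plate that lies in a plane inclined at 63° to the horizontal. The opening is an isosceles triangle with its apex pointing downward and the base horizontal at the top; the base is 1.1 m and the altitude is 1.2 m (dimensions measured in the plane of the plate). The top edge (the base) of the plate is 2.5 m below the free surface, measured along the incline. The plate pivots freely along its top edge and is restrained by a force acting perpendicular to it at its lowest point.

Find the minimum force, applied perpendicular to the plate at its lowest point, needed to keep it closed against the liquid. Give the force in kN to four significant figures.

γ = ρg = 1141 × 9.81 / 1000 = 11.19321 kN/m³.
Let θ = 63° be the plate's angle to the horizontal; measure y along the incline from where the plane meets the free surface. Vertical depth h = y·sinθ with sinθ = 0.891007.
With the apex down, the centroid sits h/3 = 1.2/3 = 0.4 m below the base (the top edge), so y_c = 2.5 + 0.4 = 2.9 m and h_c = 2.9 × 0.891007 = 2.58392 m.
A = ½ × 1.1 × 1.2 = 0.66 m².
Resultant F = γ·h_c·A = 11.19321 × 2.58392 × 0.66 = 19.0888 kN.
I_c = b·h³/36 = 1.1 × 1.2³/36 = 0.0528 m⁴.
Centre of pressure: y_p = y_c + I_c/(y_c·A) = 2.9 + 0.0528/(2.9 × 0.66) = 2.9 + 0.0275862 = 2.92759 m along the plane.
The resultant acts 0.4 + 0.0275862 = 0.427586 m (along the plate) below the hinge at the top edge, so the moment about the hinge is M = F × 0.427586 = 19.0888 × 0.427586 = 8.1621 kN·m.
A normal force at the bottom, 1.2 m from the hinge, must supply this moment: P = 8.1621/1.2 = 6.80175 kN.

P ≈ 6.802 kN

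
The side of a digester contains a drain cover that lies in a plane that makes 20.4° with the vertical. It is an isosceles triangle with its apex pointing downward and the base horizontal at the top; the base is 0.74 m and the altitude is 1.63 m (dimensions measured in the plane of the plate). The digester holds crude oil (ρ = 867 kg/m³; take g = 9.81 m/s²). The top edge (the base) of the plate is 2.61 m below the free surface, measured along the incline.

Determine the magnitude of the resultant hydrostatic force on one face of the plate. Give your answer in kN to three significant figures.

F ≈ 15.2 kN

γ = ρg = 867 × 9.81 / 1000 = 8.50527 kN/m³.
The plate makes 20.4° with the vertical, i.e. θ = 90° − 20.4° = 69.6° to the horizontal. Measuring y along the incline from the free-surface line, vertical depth h = y·sinθ with sinθ = 0.937282.
With the apex down, the centroid sits h/3 = 1.63/3 = 0.543333 m below the base (the top edge), so y_c = 2.61 + 0.543333 = 3.15333 m and h_c = 3.15333 × 0.937282 = 2.95556 m.
A = ½ × 0.74 × 1.63 = 0.6031 m².
Resultant F = γ·h_c·A = 8.50527 × 2.95556 × 0.6031 = 15.1606 kN.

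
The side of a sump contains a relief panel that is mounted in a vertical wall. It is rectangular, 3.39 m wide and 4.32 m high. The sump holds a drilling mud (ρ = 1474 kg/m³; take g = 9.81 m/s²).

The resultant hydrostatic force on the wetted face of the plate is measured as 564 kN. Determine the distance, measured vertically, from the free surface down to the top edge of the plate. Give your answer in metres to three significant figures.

d_top ≈ 0.503 m

γ = ρg = 1474 × 9.81 / 1000 = 14.45994 kN/m³.
A = 3.39 × 4.32 = 14.6448 m².
From F = γ·h_c·A, the centroid depth is h_c = 564/(14.45994 × 14.6448) = 2.66336 m.
The centroid lies 4.32/2 = 2.16 m below the top edge, so the top edge sits at h_top = 2.66336 − 2.16 = 0.50336 m below the surface.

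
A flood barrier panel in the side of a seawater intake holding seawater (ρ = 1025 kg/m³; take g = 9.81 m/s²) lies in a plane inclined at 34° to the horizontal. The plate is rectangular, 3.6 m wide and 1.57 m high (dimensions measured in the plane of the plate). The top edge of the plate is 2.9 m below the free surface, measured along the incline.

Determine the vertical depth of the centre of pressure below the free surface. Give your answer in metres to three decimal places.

h_p = 2.092 m

γ = ρg = 1025 × 9.81 / 1000 = 10.05525 kN/m³.
Let θ = 34° be the plate's angle to the horizontal; measure y along the incline from where the plane meets the free surface. Vertical depth h = y·sinθ with sinθ = 0.559193.
The centroid lies 1.57/2 = 0.785 m below the top edge, so y_c = 2.9 + 0.785 = 3.685 m and h_c = 3.685 × 0.559193 = 2.06063 m.
A = 3.6 × 1.57 = 5.652 m².
Resultant F = γ·h_c·A = 10.05525 × 2.06063 × 5.652 = 117.11 kN.
I_c = b·h³/12 = 3.6 × 1.57³/12 = 1.16097 m⁴.
Centre of pressure: y_p = y_c + I_c/(y_c·A) = 3.685 + 1.16097/(3.685 × 5.652) = 3.685 + 0.0557418 = 3.74074 m along the plane.
Vertically, h_p = y_p·sinθ = 3.74074 × 0.559193 = 2.0918 m.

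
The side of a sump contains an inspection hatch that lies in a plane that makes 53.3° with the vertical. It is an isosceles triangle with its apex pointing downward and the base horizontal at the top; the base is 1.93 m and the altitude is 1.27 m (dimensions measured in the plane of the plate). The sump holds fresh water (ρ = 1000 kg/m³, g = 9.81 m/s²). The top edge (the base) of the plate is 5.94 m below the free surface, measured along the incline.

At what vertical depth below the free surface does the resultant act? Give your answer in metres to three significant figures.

h_p = 3.81 m

γ = ρg = 1000 × 9.81 = 9810 N/m³ = 9.81 kN/m³.
The plate makes 53.3° with the vertical, i.e. θ = 90° − 53.3° = 36.7° to the horizontal. Measuring y along the incline from the free-surface line, vertical depth h = y·sinθ with sinθ = 0.597625.
With the apex down, the centroid sits h/3 = 1.27/3 = 0.423333 m below the base (the top edge), so y_c = 5.94 + 0.423333 = 6.36333 m and h_c = 6.36333 × 0.597625 = 3.80289 m.
A = ½ × 1.93 × 1.27 = 1.22555 m².
Resultant F = γ·h_c·A = 9.81 × 3.80289 × 1.22555 = 45.7208 kN.
I_c = b·h³/36 = 1.93 × 1.27³/36 = 0.109816 m⁴.
Centre of pressure: y_p = y_c + I_c/(y_c·A) = 6.36333 + 0.109816/(6.36333 × 1.22555) = 6.36333 + 0.0140815 = 6.37741 m along the plane.
Vertically, h_p = y_p·sinθ = 6.37741 × 0.597625 = 3.8113 m.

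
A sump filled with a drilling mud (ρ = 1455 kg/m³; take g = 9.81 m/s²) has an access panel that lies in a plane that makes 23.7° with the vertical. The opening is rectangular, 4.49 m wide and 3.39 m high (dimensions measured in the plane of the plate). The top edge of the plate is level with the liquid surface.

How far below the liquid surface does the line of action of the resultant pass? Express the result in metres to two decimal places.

γ = ρg = 1455 × 9.81 / 1000 = 14.27355 kN/m³.
The plate makes 23.7° with the vertical, i.e. θ = 90° − 23.7° = 66.3° to the horizontal. Measuring y along the incline from the free-surface line, vertical depth h = y·sinθ with sinθ = 0.915663.
The centroid lies 3.39/2 = 1.695 m below the top edge, so y_c = 1.695 m and h_c = 1.695 × 0.915663 = 1.55205 m.
A = 4.49 × 3.39 = 15.2211 m².
Resultant F = γ·h_c·A = 14.27355 × 1.55205 × 15.2211 = 337.197 kN.
I_c = b·h³/12 = 4.49 × 3.39³/12 = 14.5769 m⁴.
Centre of pressure: y_p = y_c + I_c/(y_c·A) = 1.695 + 14.5769/(1.695 × 15.2211) = 1.695 + 0.565001 = 2.26 m along the plane.
Vertically, h_p = y_p·sinθ = 2.26 × 0.915663 = 2.0694 m.

h_p = 2.07 m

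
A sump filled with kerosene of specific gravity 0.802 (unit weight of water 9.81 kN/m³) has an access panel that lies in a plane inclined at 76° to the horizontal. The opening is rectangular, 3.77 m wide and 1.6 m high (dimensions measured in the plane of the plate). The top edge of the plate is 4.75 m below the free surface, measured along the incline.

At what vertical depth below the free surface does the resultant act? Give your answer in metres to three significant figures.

γ = 0.802 × 9.81 = 7.86762 kN/m³.
Let θ = 76° be the plate's angle to the horizontal; measure y along the incline from where the plane meets the free surface. Vertical depth h = y·sinθ with sinθ = 0.970296.
The centroid lies 1.6/2 = 0.8 m below the top edge, so y_c = 4.75 + 0.8 = 5.55 m and h_c = 5.55 × 0.970296 = 5.38514 m.
A = 3.77 × 1.6 = 6.032 m².
Resultant F = γ·h_c·A = 7.86762 × 5.38514 × 6.032 = 255.565 kN.
I_c = b·h³/12 = 3.77 × 1.6³/12 = 1.28683 m⁴.
Centre of pressure: y_p = y_c + I_c/(y_c·A) = 5.55 + 1.28683/(5.55 × 6.032) = 5.55 + 0.0384385 = 5.58844 m along the plane.
Vertically, h_p = y_p·sinθ = 5.58844 × 0.970296 = 5.42244 m.

h_p = 5.42 m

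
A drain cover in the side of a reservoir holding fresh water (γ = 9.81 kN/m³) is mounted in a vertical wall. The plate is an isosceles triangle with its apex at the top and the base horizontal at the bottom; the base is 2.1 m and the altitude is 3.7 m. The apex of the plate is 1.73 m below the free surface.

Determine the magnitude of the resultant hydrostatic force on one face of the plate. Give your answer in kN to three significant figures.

F ≈ 160 kN

γ = 9.81 kN/m³.
With the apex up, the centroid sits 2h/3 = 2 × 3.7/3 = 2.46667 m below the apex, so the centroid depth is h_c = 1.73 + 2.46667 = 4.19667 m.
A = ½ × 2.1 × 3.7 = 3.885 m².
Resultant F = γ·h_c·A = 9.81 × 4.19667 × 3.885 = 159.943 kN.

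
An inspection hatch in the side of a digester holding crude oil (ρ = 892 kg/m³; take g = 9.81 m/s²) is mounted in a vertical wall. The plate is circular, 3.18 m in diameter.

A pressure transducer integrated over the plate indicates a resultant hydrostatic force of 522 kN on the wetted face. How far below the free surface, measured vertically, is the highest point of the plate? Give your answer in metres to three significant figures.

d_top ≈ 5.92 m

γ = ρg = 892 × 9.81 / 1000 = 8.75052 kN/m³.
A = π(1.59)² = 7.94226 m².
From F = γ·h_c·A, the centroid depth is h_c = 522/(8.75052 × 7.94226) = 7.51091 m.
The centroid is at the centre, 1.59 m below the top of the plate, so the highest point sits at h_top = 7.51091 − 1.59 = 5.92091 m below the surface.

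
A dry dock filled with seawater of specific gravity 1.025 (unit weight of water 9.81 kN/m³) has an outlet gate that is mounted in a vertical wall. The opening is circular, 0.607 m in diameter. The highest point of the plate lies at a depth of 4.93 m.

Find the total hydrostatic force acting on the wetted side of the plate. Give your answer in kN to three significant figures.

F ≈ 15.2 kN

γ = 1.025 × 9.81 = 10.05525 kN/m³.
The centroid is at the centre, 0.3035 m below the top of the plate, so the centroid depth is h_c = 4.93 + 0.3035 = 5.2335 m.
A = π(0.3035)² = 0.289379 m².
Resultant F = γ·h_c·A = 10.05525 × 5.2335 × 0.289379 = 15.2283 kN.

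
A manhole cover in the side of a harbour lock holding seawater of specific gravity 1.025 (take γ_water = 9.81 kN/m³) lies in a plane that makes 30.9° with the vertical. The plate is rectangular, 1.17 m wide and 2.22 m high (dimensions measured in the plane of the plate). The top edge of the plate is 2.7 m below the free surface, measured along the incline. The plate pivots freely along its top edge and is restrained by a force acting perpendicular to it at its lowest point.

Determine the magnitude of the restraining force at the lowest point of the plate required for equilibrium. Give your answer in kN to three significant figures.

P ≈ 46.8 kN

γ = 1.025 × 9.81 = 10.05525 kN/m³.
The plate makes 30.9° with the vertical, i.e. θ = 90° − 30.9° = 59.1° to the horizontal. Measuring y along the incline from the free-surface line, vertical depth h = y·sinθ with sinθ = 0.858065.
The centroid lies 2.22/2 = 1.11 m below the top edge, so y_c = 2.7 + 1.11 = 3.81 m and h_c = 3.81 × 0.858065 = 3.26923 m.
A = 1.17 × 2.22 = 2.5974 m².
Resultant F = γ·h_c·A = 10.05525 × 3.26923 × 2.5974 = 85.3841 kN.
I_c = b·h³/12 = 1.17 × 2.22³/12 = 1.06675 m⁴.
Centre of pressure: y_p = y_c + I_c/(y_c·A) = 3.81 + 1.06675/(3.81 × 2.5974) = 3.81 + 0.107795 = 3.91779 m along the plane.
The resultant acts 1.11 + 0.107795 = 1.2178 m (along the plate) below the hinge at the top edge, so the moment about the hinge is M = F × 1.2178 = 85.3841 × 1.2178 = 103.981 kN·m.
A normal force at the bottom, 2.22 m from the hinge, must supply this moment: P = 103.981/2.22 = 46.8383 kN.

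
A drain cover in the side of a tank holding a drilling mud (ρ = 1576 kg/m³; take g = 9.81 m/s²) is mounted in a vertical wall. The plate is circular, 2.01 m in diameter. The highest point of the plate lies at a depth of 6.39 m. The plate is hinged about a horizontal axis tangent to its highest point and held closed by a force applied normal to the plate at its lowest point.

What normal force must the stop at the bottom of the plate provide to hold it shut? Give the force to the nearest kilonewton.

γ = ρg = 1576 × 9.81 / 1000 = 15.46056 kN/m³.
The centroid is at the centre, 1.005 m below the top of the plate, so the centroid depth is h_c = 6.39 + 1.005 = 7.395 m.
A = π(1.005)² = 3.17309 m².
Resultant F = γ·h_c·A = 15.46056 × 7.395 × 3.17309 = 362.782 kN.
I_c = πr⁴/4 = π × 1.005⁴/4 = 0.801224 m⁴.
Centre of pressure: y_p = y_c + I_c/(y_c·A) = 7.395 + 0.801224/(7.395 × 3.17309) = 7.395 + 0.0341455 = 7.42915 m along the plane.
The resultant acts 1.005 + 0.0341455 = 1.03915 m (along the plate) below the hinge at the top edge, so the moment about the hinge is M = F × 1.03915 = 362.782 × 1.03915 = 376.985 kN·m.
A normal force at the bottom, 2.01 m from the hinge, must supply this moment: P = 376.985/2.01 = 187.555 kN.

P ≈ 188 kN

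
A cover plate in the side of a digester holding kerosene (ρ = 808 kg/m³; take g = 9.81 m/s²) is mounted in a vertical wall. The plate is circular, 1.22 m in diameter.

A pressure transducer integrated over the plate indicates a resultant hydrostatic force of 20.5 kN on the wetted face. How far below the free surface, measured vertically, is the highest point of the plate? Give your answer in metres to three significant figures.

d_top ≈ 1.60 m

γ = ρg = 808 × 9.81 / 1000 = 7.92648 kN/m³.
A = π(0.61)² = 1.16899 m².
From F = γ·h_c·A, the centroid depth is h_c = 20.5/(7.92648 × 1.16899) = 2.2124 m.
The centroid is at the centre, 0.61 m below the top of the plate, so the highest point sits at h_top = 2.2124 − 0.61 = 1.6024 m below the surface.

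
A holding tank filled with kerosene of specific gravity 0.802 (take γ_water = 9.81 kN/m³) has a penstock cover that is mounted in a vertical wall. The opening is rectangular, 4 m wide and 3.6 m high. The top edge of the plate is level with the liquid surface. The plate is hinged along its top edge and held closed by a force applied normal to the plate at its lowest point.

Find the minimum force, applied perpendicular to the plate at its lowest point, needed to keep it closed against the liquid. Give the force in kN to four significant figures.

P ≈ 136.0 kN

γ = 0.802 × 9.81 = 7.86762 kN/m³.
The centroid lies 3.6/2 = 1.8 m below the top edge, so the centroid depth is h_c = 1.8 m.
A = 4 × 3.6 = 14.4 m².
Resultant F = γ·h_c·A = 7.86762 × 1.8 × 14.4 = 203.929 kN.
I_c = b·h³/12 = 4 × 3.6³/12 = 15.552 m⁴.
Centre of pressure: y_p = y_c + I_c/(y_c·A) = 1.8 + 15.552/(1.8 × 14.4) = 1.8 + 0.6 = 2.4 m along the plane.
The resultant acts 1.8 + 0.6 = 2.4 m (along the plate) below the hinge at the top edge, so the moment about the hinge is M = F × 2.4 = 203.929 × 2.4 = 489.43 kN·m.
A normal force at the bottom, 3.6 m from the hinge, must supply this moment: P = 489.43/3.6 = 135.953 kN.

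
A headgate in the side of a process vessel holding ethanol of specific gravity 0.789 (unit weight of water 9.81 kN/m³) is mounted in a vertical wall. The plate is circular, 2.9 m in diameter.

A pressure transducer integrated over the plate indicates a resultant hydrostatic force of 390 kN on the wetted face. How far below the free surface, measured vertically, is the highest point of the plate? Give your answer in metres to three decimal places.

d_top ≈ 6.178 m

γ = 0.789 × 9.81 = 7.74009 kN/m³.
A = π(1.45)² = 6.6052 m².
From F = γ·h_c·A, the centroid depth is h_c = 390/(7.74009 × 6.6052) = 7.62839 m.
The centroid is at the centre, 1.45 m below the top of the plate, so the highest point sits at h_top = 7.62839 − 1.45 = 6.17839 m below the surface.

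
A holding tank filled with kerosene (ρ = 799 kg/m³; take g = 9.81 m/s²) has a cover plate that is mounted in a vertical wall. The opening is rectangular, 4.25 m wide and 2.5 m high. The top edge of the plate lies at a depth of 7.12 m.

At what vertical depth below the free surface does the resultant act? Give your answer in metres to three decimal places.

γ = ρg = 799 × 9.81 / 1000 = 7.83819 kN/m³.
The centroid lies 2.5/2 = 1.25 m below the top edge, so the centroid depth is h_c = 7.12 + 1.25 = 8.37 m.
A = 4.25 × 2.5 = 10.625 m².
Resultant F = γ·h_c·A = 7.83819 × 8.37 × 10.625 = 697.06 kN.
I_c = b·h³/12 = 4.25 × 2.5³/12 = 5.53385 m⁴.
Centre of pressure: y_p = y_c + I_c/(y_c·A) = 8.37 + 5.53385/(8.37 × 10.625) = 8.37 + 0.0622262 = 8.43223 m along the plane.

h_p = 8.432 m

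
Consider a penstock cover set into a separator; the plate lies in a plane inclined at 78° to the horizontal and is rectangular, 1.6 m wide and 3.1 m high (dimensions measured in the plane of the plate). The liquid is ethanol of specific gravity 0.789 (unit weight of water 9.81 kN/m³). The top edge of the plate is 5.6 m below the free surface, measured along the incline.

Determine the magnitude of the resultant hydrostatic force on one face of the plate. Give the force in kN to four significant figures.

γ = 0.789 × 9.81 = 7.74009 kN/m³.
Let θ = 78° be the plate's angle to the horizontal; measure y along the incline from where the plane meets the free surface. Vertical depth h = y·sinθ with sinθ = 0.978148.
The centroid lies 3.1/2 = 1.55 m below the top edge, so y_c = 5.6 + 1.55 = 7.15 m and h_c = 7.15 × 0.978148 = 6.99376 m.
A = 1.6 × 3.1 = 4.96 m².
Resultant F = γ·h_c·A = 7.74009 × 6.99376 × 4.96 = 268.496 kN.

F ≈ 268.5 kN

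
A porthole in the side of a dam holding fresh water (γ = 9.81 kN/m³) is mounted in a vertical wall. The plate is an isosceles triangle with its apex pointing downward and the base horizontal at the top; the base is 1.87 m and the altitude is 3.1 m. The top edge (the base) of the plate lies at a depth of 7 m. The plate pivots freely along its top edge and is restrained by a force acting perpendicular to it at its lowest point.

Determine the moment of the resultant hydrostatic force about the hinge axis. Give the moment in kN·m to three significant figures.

γ = 9.81 kN/m³.
With the apex down, the centroid sits h/3 = 3.1/3 = 1.03333 m below the base (the top edge), so the centroid depth is h_c = 7 + 1.03333 = 8.03333 m.
A = ½ × 1.87 × 3.1 = 2.8985 m².
Resultant F = γ·h_c·A = 9.81 × 8.03333 × 2.8985 = 228.422 kN.
I_c = b·h³/36 = 1.87 × 3.1³/36 = 1.54748 m⁴.
Centre of pressure: y_p = y_c + I_c/(y_c·A) = 8.03333 + 1.54748/(8.03333 × 2.8985) = 8.03333 + 0.0664594 = 8.09979 m along the plane.
The resultant acts 1.03333 + 0.0664594 = 1.09979 m (along the plate) below the hinge at the top edge, so the moment about the hinge is M = F × 1.09979 = 228.422 × 1.09979 = 251.216 kN·m.

M ≈ 251 kN·m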